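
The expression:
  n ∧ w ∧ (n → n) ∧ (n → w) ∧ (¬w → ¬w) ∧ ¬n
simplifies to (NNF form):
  False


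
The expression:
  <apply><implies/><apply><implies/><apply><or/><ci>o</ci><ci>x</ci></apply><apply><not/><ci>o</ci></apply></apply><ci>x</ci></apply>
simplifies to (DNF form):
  <apply><or/><ci>o</ci><ci>x</ci></apply>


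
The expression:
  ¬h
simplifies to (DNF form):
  ¬h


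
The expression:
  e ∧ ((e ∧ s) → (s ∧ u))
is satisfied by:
  {u: True, e: True, s: False}
  {e: True, s: False, u: False}
  {u: True, s: True, e: True}


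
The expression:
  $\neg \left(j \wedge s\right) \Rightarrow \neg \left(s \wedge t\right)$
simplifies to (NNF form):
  $j \vee \neg s \vee \neg t$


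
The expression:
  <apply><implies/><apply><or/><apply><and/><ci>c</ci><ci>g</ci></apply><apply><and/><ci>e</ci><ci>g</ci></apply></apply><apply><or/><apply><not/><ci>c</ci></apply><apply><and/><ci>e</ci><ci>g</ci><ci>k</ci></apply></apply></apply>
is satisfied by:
  {e: True, k: True, g: False, c: False}
  {e: True, k: False, g: False, c: False}
  {k: True, e: False, g: False, c: False}
  {e: False, k: False, g: False, c: False}
  {e: True, c: True, k: True, g: False}
  {e: True, c: True, k: False, g: False}
  {c: True, k: True, e: False, g: False}
  {c: True, e: False, k: False, g: False}
  {e: True, g: True, k: True, c: False}
  {e: True, g: True, k: False, c: False}
  {g: True, k: True, e: False, c: False}
  {g: True, e: False, k: False, c: False}
  {e: True, c: True, g: True, k: True}


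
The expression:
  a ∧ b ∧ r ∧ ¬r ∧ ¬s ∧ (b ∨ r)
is never true.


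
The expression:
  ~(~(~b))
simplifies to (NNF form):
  ~b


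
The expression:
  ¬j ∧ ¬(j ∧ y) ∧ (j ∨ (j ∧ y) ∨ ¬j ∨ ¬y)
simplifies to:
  ¬j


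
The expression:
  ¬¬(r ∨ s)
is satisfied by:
  {r: True, s: True}
  {r: True, s: False}
  {s: True, r: False}


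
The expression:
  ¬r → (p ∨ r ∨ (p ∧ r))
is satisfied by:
  {r: True, p: True}
  {r: True, p: False}
  {p: True, r: False}


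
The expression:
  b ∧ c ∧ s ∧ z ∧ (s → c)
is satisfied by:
  {c: True, z: True, b: True, s: True}


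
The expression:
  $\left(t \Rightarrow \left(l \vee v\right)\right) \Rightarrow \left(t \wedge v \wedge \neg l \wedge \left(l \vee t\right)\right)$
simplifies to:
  $t \wedge \neg l$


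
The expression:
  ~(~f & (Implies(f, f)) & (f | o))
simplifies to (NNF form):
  f | ~o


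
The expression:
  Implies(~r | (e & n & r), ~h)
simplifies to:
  ~h | (r & ~e) | (r & ~n)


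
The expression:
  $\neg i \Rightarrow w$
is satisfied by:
  {i: True, w: True}
  {i: True, w: False}
  {w: True, i: False}


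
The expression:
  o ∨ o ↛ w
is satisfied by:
  {o: True}


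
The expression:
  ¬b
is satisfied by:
  {b: False}


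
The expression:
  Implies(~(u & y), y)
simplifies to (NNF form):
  y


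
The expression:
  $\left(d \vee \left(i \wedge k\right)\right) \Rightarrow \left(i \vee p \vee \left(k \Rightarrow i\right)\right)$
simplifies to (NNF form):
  $i \vee p \vee \neg d \vee \neg k$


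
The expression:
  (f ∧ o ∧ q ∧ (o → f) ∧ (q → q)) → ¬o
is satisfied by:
  {o: False, q: False, f: False}
  {f: True, o: False, q: False}
  {q: True, o: False, f: False}
  {f: True, q: True, o: False}
  {o: True, f: False, q: False}
  {f: True, o: True, q: False}
  {q: True, o: True, f: False}


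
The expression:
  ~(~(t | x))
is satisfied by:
  {x: True, t: True}
  {x: True, t: False}
  {t: True, x: False}


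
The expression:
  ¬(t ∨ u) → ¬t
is always true.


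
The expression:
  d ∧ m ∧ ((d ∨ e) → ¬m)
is never true.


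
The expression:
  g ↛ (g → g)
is never true.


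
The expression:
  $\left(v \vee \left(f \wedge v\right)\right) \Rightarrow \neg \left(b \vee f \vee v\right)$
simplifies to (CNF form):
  $\neg v$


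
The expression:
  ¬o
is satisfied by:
  {o: False}


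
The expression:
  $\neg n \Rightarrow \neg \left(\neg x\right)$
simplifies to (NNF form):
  $n \vee x$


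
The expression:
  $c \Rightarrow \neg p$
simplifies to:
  $\neg c \vee \neg p$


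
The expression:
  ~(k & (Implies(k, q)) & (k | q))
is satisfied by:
  {k: False, q: False}
  {q: True, k: False}
  {k: True, q: False}


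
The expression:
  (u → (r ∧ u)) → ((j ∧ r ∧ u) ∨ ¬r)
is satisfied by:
  {u: True, j: True, r: False}
  {u: True, j: False, r: False}
  {j: True, u: False, r: False}
  {u: False, j: False, r: False}
  {r: True, u: True, j: True}


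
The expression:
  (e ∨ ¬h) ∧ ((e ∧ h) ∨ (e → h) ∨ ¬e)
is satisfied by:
  {h: False, e: False}
  {e: True, h: True}


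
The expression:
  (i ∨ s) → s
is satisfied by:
  {s: True, i: False}
  {i: False, s: False}
  {i: True, s: True}


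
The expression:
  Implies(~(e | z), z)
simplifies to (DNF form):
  e | z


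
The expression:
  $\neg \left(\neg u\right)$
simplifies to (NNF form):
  $u$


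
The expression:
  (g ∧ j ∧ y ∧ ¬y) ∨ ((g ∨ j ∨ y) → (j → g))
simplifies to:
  g ∨ ¬j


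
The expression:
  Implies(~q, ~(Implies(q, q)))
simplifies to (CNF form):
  q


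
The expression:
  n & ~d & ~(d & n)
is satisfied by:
  {n: True, d: False}


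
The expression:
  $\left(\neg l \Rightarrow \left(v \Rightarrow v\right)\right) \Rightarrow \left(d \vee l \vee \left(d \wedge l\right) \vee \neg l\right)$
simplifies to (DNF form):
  $\text{True}$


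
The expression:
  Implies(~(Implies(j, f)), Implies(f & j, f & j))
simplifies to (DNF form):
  True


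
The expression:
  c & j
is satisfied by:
  {c: True, j: True}


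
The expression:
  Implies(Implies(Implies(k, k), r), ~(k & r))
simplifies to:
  ~k | ~r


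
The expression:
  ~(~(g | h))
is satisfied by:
  {g: True, h: True}
  {g: True, h: False}
  {h: True, g: False}


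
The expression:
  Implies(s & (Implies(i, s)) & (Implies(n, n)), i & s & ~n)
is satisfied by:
  {i: True, n: False, s: False}
  {n: False, s: False, i: False}
  {i: True, n: True, s: False}
  {n: True, i: False, s: False}
  {s: True, i: True, n: False}


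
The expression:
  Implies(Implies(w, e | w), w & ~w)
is never true.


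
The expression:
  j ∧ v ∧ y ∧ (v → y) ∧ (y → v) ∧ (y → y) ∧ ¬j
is never true.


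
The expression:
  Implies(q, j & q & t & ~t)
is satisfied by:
  {q: False}


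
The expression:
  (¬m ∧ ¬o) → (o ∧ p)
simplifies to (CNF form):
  m ∨ o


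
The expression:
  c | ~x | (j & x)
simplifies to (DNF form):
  c | j | ~x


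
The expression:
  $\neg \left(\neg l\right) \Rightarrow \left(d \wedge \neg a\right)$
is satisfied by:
  {d: True, l: False, a: False}
  {d: False, l: False, a: False}
  {a: True, d: True, l: False}
  {a: True, d: False, l: False}
  {l: True, d: True, a: False}


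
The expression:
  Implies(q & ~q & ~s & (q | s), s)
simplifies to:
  True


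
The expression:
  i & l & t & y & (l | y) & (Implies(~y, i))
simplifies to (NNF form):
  i & l & t & y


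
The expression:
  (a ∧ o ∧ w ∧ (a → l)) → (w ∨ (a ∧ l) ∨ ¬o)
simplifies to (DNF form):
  True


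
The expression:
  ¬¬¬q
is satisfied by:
  {q: False}


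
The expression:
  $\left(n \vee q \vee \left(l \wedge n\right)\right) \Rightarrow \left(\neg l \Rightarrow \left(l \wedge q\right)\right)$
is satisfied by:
  {l: True, n: False, q: False}
  {q: True, l: True, n: False}
  {l: True, n: True, q: False}
  {q: True, l: True, n: True}
  {q: False, n: False, l: False}


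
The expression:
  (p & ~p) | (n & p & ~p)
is never true.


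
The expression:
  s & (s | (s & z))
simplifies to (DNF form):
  s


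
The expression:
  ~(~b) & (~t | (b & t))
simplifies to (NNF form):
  b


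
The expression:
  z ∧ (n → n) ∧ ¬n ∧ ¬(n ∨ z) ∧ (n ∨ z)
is never true.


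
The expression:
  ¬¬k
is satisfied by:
  {k: True}


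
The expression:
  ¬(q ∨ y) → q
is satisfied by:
  {y: True, q: True}
  {y: True, q: False}
  {q: True, y: False}


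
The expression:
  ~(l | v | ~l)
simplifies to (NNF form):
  False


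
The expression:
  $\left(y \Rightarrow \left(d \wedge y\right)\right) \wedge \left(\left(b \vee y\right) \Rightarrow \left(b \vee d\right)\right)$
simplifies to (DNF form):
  $d \vee \neg y$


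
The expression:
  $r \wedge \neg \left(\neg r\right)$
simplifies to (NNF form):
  $r$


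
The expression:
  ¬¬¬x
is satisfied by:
  {x: False}


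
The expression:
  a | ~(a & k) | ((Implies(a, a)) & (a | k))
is always true.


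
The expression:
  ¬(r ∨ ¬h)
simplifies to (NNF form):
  h ∧ ¬r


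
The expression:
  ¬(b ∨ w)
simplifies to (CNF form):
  ¬b ∧ ¬w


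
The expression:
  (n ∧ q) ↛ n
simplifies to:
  False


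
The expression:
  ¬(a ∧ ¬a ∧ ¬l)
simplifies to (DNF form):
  True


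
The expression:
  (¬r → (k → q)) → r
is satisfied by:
  {r: True, k: True, q: False}
  {r: True, k: False, q: False}
  {r: True, q: True, k: True}
  {r: True, q: True, k: False}
  {k: True, q: False, r: False}


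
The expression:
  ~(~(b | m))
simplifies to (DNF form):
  b | m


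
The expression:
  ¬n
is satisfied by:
  {n: False}


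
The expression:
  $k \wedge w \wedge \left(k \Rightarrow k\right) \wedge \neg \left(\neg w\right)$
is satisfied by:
  {w: True, k: True}


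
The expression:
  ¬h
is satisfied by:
  {h: False}


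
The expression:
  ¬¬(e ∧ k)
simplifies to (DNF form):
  e ∧ k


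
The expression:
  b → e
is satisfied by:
  {e: True, b: False}
  {b: False, e: False}
  {b: True, e: True}


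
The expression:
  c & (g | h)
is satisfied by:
  {c: True, g: True, h: True}
  {c: True, g: True, h: False}
  {c: True, h: True, g: False}


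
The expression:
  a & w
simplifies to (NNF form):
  a & w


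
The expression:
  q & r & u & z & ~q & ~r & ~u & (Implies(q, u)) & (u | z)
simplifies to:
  False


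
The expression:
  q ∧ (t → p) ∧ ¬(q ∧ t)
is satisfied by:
  {q: True, t: False}


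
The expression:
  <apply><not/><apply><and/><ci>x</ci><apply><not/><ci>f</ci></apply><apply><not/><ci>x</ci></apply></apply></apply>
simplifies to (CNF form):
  <true/>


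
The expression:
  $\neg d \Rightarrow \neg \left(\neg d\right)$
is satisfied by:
  {d: True}


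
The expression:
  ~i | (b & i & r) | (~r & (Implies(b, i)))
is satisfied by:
  {b: True, i: False, r: False}
  {i: False, r: False, b: False}
  {r: True, b: True, i: False}
  {r: True, i: False, b: False}
  {b: True, i: True, r: False}
  {i: True, b: False, r: False}
  {r: True, i: True, b: True}


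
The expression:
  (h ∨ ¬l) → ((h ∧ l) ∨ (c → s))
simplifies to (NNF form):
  l ∨ s ∨ ¬c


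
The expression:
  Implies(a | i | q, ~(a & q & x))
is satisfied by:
  {x: False, q: False, a: False}
  {a: True, x: False, q: False}
  {q: True, x: False, a: False}
  {a: True, q: True, x: False}
  {x: True, a: False, q: False}
  {a: True, x: True, q: False}
  {q: True, x: True, a: False}


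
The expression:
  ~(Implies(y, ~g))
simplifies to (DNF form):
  g & y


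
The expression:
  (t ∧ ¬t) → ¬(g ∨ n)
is always true.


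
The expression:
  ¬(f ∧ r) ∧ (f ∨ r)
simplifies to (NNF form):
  (f ∧ ¬r) ∨ (r ∧ ¬f)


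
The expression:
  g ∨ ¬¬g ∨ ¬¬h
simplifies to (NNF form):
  g ∨ h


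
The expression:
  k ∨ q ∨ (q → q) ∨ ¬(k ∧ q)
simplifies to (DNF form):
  True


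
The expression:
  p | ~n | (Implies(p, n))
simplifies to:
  True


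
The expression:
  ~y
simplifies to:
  ~y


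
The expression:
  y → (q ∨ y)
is always true.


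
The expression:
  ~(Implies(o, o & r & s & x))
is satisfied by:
  {o: True, s: False, x: False, r: False}
  {r: True, o: True, s: False, x: False}
  {x: True, o: True, s: False, r: False}
  {r: True, x: True, o: True, s: False}
  {s: True, o: True, r: False, x: False}
  {r: True, s: True, o: True, x: False}
  {x: True, s: True, o: True, r: False}


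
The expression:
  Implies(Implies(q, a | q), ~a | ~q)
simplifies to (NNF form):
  ~a | ~q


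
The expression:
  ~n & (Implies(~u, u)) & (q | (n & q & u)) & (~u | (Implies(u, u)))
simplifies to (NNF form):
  q & u & ~n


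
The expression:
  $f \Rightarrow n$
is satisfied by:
  {n: True, f: False}
  {f: False, n: False}
  {f: True, n: True}


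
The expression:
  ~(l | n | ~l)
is never true.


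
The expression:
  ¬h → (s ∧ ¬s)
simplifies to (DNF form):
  h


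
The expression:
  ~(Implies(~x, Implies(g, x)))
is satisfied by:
  {g: True, x: False}


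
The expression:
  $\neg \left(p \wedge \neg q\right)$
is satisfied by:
  {q: True, p: False}
  {p: False, q: False}
  {p: True, q: True}


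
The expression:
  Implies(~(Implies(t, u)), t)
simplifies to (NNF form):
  True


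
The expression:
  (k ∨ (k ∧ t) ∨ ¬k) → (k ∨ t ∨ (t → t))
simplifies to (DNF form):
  True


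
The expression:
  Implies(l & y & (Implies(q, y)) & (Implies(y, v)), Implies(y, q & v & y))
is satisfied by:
  {q: True, l: False, v: False, y: False}
  {q: False, l: False, v: False, y: False}
  {y: True, q: True, l: False, v: False}
  {y: True, q: False, l: False, v: False}
  {q: True, v: True, y: False, l: False}
  {v: True, y: False, l: False, q: False}
  {y: True, v: True, q: True, l: False}
  {y: True, v: True, q: False, l: False}
  {q: True, l: True, y: False, v: False}
  {l: True, y: False, v: False, q: False}
  {q: True, y: True, l: True, v: False}
  {y: True, l: True, q: False, v: False}
  {q: True, v: True, l: True, y: False}
  {v: True, l: True, y: False, q: False}
  {y: True, v: True, l: True, q: True}


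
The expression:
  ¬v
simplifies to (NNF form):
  ¬v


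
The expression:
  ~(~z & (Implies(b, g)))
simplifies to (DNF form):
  z | (b & ~g)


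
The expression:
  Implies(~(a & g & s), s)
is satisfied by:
  {s: True}


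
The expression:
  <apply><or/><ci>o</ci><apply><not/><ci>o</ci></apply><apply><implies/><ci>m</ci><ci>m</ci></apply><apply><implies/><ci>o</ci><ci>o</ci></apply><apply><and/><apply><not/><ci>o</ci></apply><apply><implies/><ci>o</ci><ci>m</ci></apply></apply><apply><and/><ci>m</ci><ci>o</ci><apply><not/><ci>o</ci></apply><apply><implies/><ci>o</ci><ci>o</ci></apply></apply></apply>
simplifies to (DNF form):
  <true/>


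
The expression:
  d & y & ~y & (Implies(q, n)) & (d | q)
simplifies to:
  False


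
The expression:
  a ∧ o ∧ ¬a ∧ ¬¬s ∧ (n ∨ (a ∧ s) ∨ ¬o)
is never true.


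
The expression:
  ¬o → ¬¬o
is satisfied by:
  {o: True}


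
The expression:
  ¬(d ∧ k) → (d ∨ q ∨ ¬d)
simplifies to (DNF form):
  True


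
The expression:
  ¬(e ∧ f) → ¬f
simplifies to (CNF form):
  e ∨ ¬f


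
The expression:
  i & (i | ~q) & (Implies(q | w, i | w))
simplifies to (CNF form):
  i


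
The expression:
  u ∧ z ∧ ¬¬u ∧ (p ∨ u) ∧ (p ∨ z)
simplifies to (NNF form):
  u ∧ z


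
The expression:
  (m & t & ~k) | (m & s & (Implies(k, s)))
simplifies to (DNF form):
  (m & s) | (m & s & t) | (m & s & ~k) | (m & t & ~k)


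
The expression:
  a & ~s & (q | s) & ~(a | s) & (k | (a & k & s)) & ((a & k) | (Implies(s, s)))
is never true.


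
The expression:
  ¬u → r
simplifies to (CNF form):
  r ∨ u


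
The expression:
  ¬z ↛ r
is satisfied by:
  {r: False, z: False}


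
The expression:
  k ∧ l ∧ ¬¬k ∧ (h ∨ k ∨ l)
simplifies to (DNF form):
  k ∧ l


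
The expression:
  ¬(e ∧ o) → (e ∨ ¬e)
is always true.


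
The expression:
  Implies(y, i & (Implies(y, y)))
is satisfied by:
  {i: True, y: False}
  {y: False, i: False}
  {y: True, i: True}


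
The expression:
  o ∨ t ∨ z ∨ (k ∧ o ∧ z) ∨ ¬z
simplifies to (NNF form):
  True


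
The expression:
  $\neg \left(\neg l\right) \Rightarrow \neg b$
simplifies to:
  $\neg b \vee \neg l$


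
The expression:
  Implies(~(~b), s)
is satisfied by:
  {s: True, b: False}
  {b: False, s: False}
  {b: True, s: True}


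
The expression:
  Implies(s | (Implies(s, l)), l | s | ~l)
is always true.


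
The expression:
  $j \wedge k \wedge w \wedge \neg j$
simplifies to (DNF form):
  $\text{False}$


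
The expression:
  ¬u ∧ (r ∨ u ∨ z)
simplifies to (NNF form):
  ¬u ∧ (r ∨ z)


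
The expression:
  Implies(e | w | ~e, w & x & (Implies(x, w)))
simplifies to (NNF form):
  w & x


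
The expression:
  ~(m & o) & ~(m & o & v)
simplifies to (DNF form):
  ~m | ~o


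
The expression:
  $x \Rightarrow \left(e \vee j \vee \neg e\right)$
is always true.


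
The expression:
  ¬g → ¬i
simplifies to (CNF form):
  g ∨ ¬i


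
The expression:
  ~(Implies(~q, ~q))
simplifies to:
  False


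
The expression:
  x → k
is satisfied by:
  {k: True, x: False}
  {x: False, k: False}
  {x: True, k: True}


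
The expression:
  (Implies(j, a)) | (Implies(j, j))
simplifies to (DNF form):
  True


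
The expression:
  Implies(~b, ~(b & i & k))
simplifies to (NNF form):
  True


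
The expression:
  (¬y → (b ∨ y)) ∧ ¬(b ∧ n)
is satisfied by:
  {y: True, b: False, n: False}
  {y: True, n: True, b: False}
  {y: True, b: True, n: False}
  {b: True, n: False, y: False}


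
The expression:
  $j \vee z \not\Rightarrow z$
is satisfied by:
  {j: True}


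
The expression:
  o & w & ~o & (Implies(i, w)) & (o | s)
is never true.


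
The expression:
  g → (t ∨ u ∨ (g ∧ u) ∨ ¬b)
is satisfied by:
  {t: True, u: True, g: False, b: False}
  {t: True, g: False, u: False, b: False}
  {u: True, t: False, g: False, b: False}
  {t: False, g: False, u: False, b: False}
  {b: True, t: True, u: True, g: False}
  {b: True, t: True, g: False, u: False}
  {b: True, u: True, t: False, g: False}
  {b: True, t: False, g: False, u: False}
  {t: True, g: True, u: True, b: False}
  {t: True, g: True, b: False, u: False}
  {g: True, u: True, b: False, t: False}
  {g: True, b: False, u: False, t: False}
  {t: True, g: True, b: True, u: True}
  {t: True, g: True, b: True, u: False}
  {g: True, b: True, u: True, t: False}


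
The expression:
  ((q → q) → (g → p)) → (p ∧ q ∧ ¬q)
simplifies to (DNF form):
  g ∧ ¬p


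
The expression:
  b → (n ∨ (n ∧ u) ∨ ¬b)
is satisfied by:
  {n: True, b: False}
  {b: False, n: False}
  {b: True, n: True}


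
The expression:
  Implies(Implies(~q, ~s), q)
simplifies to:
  q | s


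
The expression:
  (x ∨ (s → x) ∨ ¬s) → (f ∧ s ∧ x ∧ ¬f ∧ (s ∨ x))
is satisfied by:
  {s: True, x: False}


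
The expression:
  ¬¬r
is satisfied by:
  {r: True}


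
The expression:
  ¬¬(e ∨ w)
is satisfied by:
  {e: True, w: True}
  {e: True, w: False}
  {w: True, e: False}


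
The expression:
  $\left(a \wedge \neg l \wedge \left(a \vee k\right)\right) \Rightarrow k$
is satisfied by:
  {k: True, l: True, a: False}
  {k: True, l: False, a: False}
  {l: True, k: False, a: False}
  {k: False, l: False, a: False}
  {a: True, k: True, l: True}
  {a: True, k: True, l: False}
  {a: True, l: True, k: False}


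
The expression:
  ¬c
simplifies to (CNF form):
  ¬c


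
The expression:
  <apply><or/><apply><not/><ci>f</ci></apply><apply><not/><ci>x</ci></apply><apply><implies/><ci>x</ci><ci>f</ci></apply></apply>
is always true.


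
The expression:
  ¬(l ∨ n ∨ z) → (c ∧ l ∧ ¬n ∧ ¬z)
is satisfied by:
  {n: True, z: True, l: True}
  {n: True, z: True, l: False}
  {n: True, l: True, z: False}
  {n: True, l: False, z: False}
  {z: True, l: True, n: False}
  {z: True, l: False, n: False}
  {l: True, z: False, n: False}


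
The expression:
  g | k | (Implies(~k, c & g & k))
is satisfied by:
  {k: True, g: True}
  {k: True, g: False}
  {g: True, k: False}


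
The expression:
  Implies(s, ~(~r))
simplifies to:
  r | ~s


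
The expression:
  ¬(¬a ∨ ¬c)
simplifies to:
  a ∧ c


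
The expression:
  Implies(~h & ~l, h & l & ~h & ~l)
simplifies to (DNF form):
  h | l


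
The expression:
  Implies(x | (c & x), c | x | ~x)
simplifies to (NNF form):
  True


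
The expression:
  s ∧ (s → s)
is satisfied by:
  {s: True}


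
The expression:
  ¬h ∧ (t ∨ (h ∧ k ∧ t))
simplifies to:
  t ∧ ¬h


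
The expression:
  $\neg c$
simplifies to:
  $\neg c$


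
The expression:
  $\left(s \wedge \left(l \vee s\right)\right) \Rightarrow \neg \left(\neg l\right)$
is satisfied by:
  {l: True, s: False}
  {s: False, l: False}
  {s: True, l: True}


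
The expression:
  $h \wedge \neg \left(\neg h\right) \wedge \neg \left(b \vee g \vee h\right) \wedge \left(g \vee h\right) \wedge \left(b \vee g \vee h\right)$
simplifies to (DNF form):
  $\text{False}$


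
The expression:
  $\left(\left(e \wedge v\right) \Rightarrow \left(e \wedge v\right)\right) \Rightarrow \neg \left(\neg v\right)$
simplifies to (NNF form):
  $v$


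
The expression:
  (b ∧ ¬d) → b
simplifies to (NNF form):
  True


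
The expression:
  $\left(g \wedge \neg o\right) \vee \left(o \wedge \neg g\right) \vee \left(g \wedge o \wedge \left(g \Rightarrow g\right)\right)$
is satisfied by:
  {o: True, g: True}
  {o: True, g: False}
  {g: True, o: False}


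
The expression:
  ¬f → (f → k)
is always true.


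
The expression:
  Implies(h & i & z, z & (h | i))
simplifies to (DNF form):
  True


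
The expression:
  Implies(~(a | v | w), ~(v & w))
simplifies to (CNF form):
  True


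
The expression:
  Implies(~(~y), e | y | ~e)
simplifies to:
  True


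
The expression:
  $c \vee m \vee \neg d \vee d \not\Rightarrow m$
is always true.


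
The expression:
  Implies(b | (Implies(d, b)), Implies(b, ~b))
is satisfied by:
  {b: False}


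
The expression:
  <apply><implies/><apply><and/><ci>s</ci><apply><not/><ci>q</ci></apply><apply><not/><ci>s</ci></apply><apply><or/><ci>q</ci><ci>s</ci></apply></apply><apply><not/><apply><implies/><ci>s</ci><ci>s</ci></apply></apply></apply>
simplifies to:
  <true/>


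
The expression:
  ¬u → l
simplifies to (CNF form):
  l ∨ u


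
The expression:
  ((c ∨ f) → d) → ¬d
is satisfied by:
  {d: False}


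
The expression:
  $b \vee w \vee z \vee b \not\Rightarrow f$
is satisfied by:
  {b: True, z: True, w: True}
  {b: True, z: True, w: False}
  {b: True, w: True, z: False}
  {b: True, w: False, z: False}
  {z: True, w: True, b: False}
  {z: True, w: False, b: False}
  {w: True, z: False, b: False}


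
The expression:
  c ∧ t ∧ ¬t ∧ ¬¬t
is never true.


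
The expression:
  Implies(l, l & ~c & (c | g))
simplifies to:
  ~l | (g & ~c)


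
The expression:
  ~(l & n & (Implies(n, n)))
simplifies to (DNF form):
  ~l | ~n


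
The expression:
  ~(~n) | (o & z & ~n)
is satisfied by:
  {n: True, z: True, o: True}
  {n: True, z: True, o: False}
  {n: True, o: True, z: False}
  {n: True, o: False, z: False}
  {z: True, o: True, n: False}


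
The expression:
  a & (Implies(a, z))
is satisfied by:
  {a: True, z: True}


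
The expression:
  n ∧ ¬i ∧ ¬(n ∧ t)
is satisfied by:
  {n: True, i: False, t: False}


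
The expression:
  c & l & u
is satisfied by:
  {c: True, u: True, l: True}


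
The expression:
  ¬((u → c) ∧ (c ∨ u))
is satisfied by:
  {c: False}


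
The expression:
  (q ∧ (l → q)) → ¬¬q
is always true.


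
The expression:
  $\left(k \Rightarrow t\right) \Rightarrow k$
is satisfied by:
  {k: True}


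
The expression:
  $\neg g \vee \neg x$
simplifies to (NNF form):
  $\neg g \vee \neg x$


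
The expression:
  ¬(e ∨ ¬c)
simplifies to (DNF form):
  c ∧ ¬e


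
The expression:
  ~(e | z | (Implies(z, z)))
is never true.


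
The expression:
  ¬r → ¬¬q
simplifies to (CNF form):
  q ∨ r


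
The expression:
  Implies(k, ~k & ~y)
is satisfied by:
  {k: False}


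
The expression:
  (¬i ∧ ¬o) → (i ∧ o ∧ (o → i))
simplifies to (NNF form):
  i ∨ o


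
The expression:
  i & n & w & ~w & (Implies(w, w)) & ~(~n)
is never true.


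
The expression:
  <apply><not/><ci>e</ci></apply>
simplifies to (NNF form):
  <apply><not/><ci>e</ci></apply>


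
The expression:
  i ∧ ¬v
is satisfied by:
  {i: True, v: False}


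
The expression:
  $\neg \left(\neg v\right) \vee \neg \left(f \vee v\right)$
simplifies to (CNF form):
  $v \vee \neg f$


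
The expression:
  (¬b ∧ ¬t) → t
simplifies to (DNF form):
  b ∨ t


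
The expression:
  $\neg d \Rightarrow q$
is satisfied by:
  {d: True, q: True}
  {d: True, q: False}
  {q: True, d: False}


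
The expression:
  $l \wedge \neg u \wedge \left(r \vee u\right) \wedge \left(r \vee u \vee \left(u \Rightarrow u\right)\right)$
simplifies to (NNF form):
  $l \wedge r \wedge \neg u$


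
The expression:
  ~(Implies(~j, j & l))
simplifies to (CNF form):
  ~j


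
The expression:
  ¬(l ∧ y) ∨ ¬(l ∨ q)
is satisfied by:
  {l: False, y: False}
  {y: True, l: False}
  {l: True, y: False}


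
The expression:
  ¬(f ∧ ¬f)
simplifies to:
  True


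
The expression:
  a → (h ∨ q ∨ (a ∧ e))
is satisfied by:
  {q: True, e: True, h: True, a: False}
  {q: True, e: True, h: False, a: False}
  {q: True, h: True, e: False, a: False}
  {q: True, h: False, e: False, a: False}
  {e: True, h: True, q: False, a: False}
  {e: True, h: False, q: False, a: False}
  {h: True, q: False, e: False, a: False}
  {h: False, q: False, e: False, a: False}
  {a: True, q: True, e: True, h: True}
  {a: True, q: True, e: True, h: False}
  {a: True, q: True, h: True, e: False}
  {a: True, q: True, h: False, e: False}
  {a: True, e: True, h: True, q: False}
  {a: True, e: True, h: False, q: False}
  {a: True, h: True, e: False, q: False}


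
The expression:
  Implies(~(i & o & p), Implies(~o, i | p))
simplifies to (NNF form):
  i | o | p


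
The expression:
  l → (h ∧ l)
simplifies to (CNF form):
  h ∨ ¬l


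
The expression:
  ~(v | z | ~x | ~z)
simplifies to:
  False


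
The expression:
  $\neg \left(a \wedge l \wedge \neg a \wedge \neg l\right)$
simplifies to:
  $\text{True}$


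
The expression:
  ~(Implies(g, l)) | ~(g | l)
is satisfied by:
  {l: False}


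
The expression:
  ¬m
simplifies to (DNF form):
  ¬m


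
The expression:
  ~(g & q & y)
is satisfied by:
  {g: False, q: False, y: False}
  {y: True, g: False, q: False}
  {q: True, g: False, y: False}
  {y: True, q: True, g: False}
  {g: True, y: False, q: False}
  {y: True, g: True, q: False}
  {q: True, g: True, y: False}


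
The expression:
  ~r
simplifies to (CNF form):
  ~r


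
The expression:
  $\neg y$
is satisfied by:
  {y: False}


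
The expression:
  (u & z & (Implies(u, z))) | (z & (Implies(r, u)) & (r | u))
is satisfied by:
  {z: True, u: True}


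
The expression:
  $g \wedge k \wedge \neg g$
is never true.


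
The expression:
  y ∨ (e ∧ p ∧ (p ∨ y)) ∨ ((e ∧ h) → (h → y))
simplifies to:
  p ∨ y ∨ ¬e ∨ ¬h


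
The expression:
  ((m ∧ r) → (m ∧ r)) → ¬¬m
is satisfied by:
  {m: True}


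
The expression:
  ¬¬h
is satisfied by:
  {h: True}


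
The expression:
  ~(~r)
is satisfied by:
  {r: True}


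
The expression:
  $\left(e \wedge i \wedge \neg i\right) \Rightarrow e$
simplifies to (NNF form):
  $\text{True}$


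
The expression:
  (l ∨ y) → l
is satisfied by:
  {l: True, y: False}
  {y: False, l: False}
  {y: True, l: True}


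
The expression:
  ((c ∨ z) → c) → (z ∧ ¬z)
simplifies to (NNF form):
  z ∧ ¬c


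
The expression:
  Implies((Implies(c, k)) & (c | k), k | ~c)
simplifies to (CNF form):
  True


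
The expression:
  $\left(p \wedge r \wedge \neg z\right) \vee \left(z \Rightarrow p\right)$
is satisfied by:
  {p: True, z: False}
  {z: False, p: False}
  {z: True, p: True}


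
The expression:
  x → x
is always true.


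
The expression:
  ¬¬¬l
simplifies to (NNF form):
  ¬l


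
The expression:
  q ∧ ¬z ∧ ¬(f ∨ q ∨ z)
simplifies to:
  False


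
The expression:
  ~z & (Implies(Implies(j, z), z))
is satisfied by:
  {j: True, z: False}


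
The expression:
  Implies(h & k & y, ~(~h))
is always true.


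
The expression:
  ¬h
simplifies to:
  ¬h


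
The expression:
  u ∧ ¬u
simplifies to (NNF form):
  False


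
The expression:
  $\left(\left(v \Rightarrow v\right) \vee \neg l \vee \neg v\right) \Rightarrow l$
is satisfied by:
  {l: True}


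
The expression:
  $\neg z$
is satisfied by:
  {z: False}


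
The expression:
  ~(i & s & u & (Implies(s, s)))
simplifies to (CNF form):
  ~i | ~s | ~u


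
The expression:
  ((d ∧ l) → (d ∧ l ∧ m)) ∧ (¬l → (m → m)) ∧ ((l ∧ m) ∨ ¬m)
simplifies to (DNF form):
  (l ∧ m) ∨ (¬d ∧ ¬m) ∨ (¬l ∧ ¬m)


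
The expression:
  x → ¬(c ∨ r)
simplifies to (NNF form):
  (¬c ∧ ¬r) ∨ ¬x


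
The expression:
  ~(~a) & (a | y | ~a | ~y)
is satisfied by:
  {a: True}


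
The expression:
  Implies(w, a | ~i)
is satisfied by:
  {a: True, w: False, i: False}
  {w: False, i: False, a: False}
  {a: True, i: True, w: False}
  {i: True, w: False, a: False}
  {a: True, w: True, i: False}
  {w: True, a: False, i: False}
  {a: True, i: True, w: True}


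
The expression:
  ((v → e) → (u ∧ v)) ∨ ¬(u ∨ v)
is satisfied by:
  {e: False, u: False, v: False}
  {v: True, e: False, u: False}
  {e: True, v: False, u: False}
  {u: True, v: True, e: False}
  {u: True, v: True, e: True}


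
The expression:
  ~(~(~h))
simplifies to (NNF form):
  ~h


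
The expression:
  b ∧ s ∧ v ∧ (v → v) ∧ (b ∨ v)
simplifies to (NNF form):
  b ∧ s ∧ v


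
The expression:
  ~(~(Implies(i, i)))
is always true.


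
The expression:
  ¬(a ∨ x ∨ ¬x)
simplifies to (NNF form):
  False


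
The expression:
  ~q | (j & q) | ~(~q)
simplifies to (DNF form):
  True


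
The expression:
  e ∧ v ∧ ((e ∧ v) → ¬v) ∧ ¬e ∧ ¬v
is never true.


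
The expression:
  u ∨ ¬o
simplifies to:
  u ∨ ¬o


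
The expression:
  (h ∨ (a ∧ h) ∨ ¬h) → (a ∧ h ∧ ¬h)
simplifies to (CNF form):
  False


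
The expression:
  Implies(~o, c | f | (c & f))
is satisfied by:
  {o: True, c: True, f: True}
  {o: True, c: True, f: False}
  {o: True, f: True, c: False}
  {o: True, f: False, c: False}
  {c: True, f: True, o: False}
  {c: True, f: False, o: False}
  {f: True, c: False, o: False}


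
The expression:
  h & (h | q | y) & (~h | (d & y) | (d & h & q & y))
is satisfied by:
  {h: True, d: True, y: True}


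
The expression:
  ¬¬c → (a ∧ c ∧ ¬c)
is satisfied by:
  {c: False}


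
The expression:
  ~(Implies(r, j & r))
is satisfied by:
  {r: True, j: False}


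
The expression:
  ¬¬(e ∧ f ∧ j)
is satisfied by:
  {j: True, e: True, f: True}


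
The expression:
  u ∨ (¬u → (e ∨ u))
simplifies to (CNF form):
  e ∨ u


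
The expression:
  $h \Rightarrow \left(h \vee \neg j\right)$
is always true.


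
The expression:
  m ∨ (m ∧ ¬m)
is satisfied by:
  {m: True}


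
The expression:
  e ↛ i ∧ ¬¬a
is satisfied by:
  {a: True, e: True, i: False}


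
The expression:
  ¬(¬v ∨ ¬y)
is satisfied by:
  {y: True, v: True}


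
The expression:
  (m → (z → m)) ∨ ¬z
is always true.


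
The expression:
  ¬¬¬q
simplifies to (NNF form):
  ¬q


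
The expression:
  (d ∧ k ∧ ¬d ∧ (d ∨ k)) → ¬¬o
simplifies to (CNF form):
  True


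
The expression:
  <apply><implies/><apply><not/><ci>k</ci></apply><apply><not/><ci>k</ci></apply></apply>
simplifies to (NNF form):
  <true/>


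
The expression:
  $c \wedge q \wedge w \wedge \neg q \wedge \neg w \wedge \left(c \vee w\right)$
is never true.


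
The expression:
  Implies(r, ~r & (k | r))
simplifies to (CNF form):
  ~r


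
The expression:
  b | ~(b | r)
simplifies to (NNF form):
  b | ~r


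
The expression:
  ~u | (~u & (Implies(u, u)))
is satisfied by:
  {u: False}


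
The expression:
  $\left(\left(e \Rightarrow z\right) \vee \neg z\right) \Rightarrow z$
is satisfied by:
  {z: True}


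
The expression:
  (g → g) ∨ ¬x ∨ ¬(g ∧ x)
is always true.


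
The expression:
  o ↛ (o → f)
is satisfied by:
  {o: True, f: False}


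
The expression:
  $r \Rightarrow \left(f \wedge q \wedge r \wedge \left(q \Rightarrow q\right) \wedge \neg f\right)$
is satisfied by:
  {r: False}


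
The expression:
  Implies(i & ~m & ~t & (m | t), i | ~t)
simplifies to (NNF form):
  True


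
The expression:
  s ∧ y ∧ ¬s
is never true.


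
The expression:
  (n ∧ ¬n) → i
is always true.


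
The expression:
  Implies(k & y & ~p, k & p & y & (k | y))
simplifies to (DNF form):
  p | ~k | ~y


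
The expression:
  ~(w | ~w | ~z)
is never true.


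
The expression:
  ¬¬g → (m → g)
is always true.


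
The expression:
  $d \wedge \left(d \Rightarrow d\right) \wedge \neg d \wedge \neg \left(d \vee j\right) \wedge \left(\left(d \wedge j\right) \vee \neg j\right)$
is never true.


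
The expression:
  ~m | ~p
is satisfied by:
  {p: False, m: False}
  {m: True, p: False}
  {p: True, m: False}


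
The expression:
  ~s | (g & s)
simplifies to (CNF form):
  g | ~s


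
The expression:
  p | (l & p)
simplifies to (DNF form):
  p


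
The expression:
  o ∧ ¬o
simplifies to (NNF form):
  False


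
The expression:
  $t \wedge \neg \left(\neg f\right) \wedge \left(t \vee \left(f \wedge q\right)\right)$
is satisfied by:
  {t: True, f: True}


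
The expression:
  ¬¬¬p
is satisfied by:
  {p: False}


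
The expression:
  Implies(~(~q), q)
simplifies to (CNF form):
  True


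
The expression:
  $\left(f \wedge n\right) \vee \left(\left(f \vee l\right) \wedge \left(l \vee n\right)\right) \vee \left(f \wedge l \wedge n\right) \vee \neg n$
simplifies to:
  $f \vee l \vee \neg n$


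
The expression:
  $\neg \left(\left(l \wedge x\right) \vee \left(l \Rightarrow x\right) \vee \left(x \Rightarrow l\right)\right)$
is never true.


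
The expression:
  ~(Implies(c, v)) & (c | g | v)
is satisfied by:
  {c: True, v: False}


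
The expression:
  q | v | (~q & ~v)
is always true.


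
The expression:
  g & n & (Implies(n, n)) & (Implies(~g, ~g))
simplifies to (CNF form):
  g & n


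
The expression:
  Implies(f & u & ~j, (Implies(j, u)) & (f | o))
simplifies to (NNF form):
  True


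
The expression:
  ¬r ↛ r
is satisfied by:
  {r: False}


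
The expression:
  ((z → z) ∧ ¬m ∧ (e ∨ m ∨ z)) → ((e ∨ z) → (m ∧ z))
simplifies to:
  m ∨ (¬e ∧ ¬z)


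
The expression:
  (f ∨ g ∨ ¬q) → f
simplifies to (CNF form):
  (f ∨ q) ∧ (f ∨ ¬g)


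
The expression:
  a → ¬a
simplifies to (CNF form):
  ¬a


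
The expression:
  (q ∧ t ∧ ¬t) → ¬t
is always true.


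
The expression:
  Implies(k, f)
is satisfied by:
  {f: True, k: False}
  {k: False, f: False}
  {k: True, f: True}


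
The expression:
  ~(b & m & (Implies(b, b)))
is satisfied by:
  {m: False, b: False}
  {b: True, m: False}
  {m: True, b: False}


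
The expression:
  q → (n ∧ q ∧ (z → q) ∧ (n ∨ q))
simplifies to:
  n ∨ ¬q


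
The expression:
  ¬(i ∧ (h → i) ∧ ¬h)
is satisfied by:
  {h: True, i: False}
  {i: False, h: False}
  {i: True, h: True}


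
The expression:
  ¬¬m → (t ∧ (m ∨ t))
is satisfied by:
  {t: True, m: False}
  {m: False, t: False}
  {m: True, t: True}


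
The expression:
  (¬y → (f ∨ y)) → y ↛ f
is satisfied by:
  {f: False}


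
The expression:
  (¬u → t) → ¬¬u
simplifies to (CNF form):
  u ∨ ¬t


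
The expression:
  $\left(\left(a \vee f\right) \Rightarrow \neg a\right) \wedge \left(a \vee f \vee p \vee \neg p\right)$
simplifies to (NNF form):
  $\neg a$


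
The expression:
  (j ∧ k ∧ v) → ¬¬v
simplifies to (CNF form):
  True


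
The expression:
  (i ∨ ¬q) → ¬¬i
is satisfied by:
  {i: True, q: True}
  {i: True, q: False}
  {q: True, i: False}


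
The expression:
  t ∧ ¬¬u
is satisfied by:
  {t: True, u: True}


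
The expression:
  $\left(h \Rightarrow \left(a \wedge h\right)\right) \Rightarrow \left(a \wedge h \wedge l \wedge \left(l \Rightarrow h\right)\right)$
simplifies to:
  $h \wedge \left(l \vee \neg a\right)$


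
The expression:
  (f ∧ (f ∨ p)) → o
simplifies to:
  o ∨ ¬f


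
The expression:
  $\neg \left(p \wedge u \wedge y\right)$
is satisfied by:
  {p: False, u: False, y: False}
  {y: True, p: False, u: False}
  {u: True, p: False, y: False}
  {y: True, u: True, p: False}
  {p: True, y: False, u: False}
  {y: True, p: True, u: False}
  {u: True, p: True, y: False}


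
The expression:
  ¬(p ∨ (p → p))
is never true.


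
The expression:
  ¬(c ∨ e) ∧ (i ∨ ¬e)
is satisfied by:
  {e: False, c: False}


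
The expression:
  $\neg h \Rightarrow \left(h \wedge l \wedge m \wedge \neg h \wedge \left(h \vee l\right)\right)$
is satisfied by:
  {h: True}


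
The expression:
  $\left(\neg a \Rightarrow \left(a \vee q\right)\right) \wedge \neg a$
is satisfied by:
  {q: True, a: False}


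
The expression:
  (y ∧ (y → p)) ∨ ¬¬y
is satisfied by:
  {y: True}


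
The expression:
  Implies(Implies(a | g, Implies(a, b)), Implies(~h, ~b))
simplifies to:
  h | ~b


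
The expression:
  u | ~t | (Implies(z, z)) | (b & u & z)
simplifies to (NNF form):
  True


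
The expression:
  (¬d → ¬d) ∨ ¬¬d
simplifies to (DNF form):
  True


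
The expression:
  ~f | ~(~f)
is always true.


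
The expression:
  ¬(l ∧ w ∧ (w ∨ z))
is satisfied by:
  {l: False, w: False}
  {w: True, l: False}
  {l: True, w: False}


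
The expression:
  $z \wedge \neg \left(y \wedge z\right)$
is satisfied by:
  {z: True, y: False}


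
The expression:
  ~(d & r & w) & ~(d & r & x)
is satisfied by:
  {w: False, d: False, r: False, x: False}
  {x: True, w: False, d: False, r: False}
  {w: True, x: False, d: False, r: False}
  {x: True, w: True, d: False, r: False}
  {r: True, x: False, w: False, d: False}
  {r: True, x: True, w: False, d: False}
  {r: True, w: True, x: False, d: False}
  {r: True, x: True, w: True, d: False}
  {d: True, r: False, w: False, x: False}
  {d: True, x: True, r: False, w: False}
  {d: True, w: True, r: False, x: False}
  {x: True, d: True, w: True, r: False}
  {d: True, r: True, x: False, w: False}
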